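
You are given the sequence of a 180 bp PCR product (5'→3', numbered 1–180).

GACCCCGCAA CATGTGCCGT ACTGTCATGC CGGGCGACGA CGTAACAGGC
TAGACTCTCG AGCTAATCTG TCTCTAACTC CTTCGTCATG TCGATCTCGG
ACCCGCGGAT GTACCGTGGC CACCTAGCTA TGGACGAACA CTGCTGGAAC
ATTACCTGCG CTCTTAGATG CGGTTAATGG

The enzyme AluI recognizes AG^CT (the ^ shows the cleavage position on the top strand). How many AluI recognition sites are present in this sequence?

2

AGCT occurs starting at positions 61, 126.
AluI cuts at 2 sites.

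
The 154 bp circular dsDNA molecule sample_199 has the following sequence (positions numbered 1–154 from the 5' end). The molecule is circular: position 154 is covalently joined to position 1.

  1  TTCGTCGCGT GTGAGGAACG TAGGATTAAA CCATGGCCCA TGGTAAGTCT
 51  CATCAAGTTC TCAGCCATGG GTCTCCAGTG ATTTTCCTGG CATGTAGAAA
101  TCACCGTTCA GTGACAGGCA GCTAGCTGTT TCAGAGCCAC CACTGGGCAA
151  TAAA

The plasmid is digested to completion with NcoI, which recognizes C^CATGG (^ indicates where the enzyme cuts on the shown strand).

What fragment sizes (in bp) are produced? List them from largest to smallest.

120, 27, 7 bp

NcoI sites (CCATGG) start at positions 31, 38, 65.
NcoI cuts after the first base of each site, so after positions 31, 38, 65.
Circular molecule, 3 cuts → 3 fragments:
  32–38 → 7 bp
  39–65 → 27 bp
  66–154 then 1–31 → 89 + 31 = 120 bp
Sorted largest to smallest: 120, 27, 7 bp.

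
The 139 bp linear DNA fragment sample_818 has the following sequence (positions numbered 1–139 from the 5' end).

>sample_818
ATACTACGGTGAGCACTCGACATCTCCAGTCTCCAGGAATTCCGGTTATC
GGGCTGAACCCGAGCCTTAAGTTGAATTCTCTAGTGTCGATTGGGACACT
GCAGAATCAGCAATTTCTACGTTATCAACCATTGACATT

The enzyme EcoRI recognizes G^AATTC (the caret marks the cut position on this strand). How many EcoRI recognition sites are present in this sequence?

2

GAATTC occurs starting at positions 37, 74.
EcoRI cuts at 2 sites.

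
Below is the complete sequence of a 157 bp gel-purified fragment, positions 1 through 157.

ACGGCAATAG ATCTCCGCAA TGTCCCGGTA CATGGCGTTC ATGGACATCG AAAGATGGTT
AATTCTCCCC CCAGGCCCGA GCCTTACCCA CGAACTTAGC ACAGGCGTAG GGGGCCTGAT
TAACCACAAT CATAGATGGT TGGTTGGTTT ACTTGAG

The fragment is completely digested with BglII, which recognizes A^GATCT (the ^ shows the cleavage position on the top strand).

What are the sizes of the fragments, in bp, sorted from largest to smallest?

The BglII site (AGATCT) starts at position 9.
BglII cuts after the first base of each site, so after position 9.
Linear molecule, 1 cut → 2 fragments:
  1–9 → 9 bp
  10–157 → 148 bp
Sorted largest to smallest: 148, 9 bp.

148, 9 bp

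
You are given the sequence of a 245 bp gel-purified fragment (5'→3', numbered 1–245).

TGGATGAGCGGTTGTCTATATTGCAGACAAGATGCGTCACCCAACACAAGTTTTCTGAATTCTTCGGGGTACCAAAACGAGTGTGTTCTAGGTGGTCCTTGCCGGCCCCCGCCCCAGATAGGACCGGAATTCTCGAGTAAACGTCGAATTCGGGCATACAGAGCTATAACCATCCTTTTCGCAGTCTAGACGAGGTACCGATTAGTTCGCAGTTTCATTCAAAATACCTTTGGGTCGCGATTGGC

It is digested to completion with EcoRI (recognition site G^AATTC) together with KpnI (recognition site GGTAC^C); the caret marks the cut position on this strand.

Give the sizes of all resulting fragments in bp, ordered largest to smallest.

57, 55, 52, 47, 19, 15 bp

EcoRI sites (GAATTC) start at positions 57, 127, 146.
EcoRI cuts after the first base of each site, so after positions 57, 127, 146.
KpnI sites (GGTACC) start at positions 68, 194.
KpnI cuts after base 5 of each site (before the last base), so after positions 72, 198.
Combined cut positions: 57, 72, 127, 146, 198.
Linear molecule, 5 cuts → 6 fragments:
  1–57 → 57 bp
  58–72 → 15 bp
  73–127 → 55 bp
  128–146 → 19 bp
  147–198 → 52 bp
  199–245 → 47 bp
Sorted largest to smallest: 57, 55, 52, 47, 19, 15 bp.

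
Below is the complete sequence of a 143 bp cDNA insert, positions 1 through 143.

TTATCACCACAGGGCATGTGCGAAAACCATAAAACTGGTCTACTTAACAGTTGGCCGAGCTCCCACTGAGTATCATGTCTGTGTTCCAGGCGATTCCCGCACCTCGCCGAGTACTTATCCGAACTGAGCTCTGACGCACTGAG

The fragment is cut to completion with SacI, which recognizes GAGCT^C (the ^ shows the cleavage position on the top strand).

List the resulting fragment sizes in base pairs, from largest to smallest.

69, 61, 13 bp

SacI sites (GAGCTC) start at positions 57, 126.
SacI cuts after base 5 of each site (before the last base), so after positions 61, 130.
Linear molecule, 2 cuts → 3 fragments:
  1–61 → 61 bp
  62–130 → 69 bp
  131–143 → 13 bp
Sorted largest to smallest: 69, 61, 13 bp.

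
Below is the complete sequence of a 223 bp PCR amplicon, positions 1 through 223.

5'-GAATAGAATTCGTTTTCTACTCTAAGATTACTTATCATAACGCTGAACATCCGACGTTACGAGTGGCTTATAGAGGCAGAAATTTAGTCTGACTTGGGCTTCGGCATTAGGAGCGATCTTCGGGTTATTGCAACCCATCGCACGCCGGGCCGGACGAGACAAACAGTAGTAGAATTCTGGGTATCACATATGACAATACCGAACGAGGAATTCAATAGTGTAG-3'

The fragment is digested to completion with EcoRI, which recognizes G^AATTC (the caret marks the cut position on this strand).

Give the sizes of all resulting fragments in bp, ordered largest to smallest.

EcoRI sites (GAATTC) start at positions 6, 172, 208.
EcoRI cuts after the first base of each site, so after positions 6, 172, 208.
Linear molecule, 3 cuts → 4 fragments:
  1–6 → 6 bp
  7–172 → 166 bp
  173–208 → 36 bp
  209–223 → 15 bp
Sorted largest to smallest: 166, 36, 15, 6 bp.

166, 36, 15, 6 bp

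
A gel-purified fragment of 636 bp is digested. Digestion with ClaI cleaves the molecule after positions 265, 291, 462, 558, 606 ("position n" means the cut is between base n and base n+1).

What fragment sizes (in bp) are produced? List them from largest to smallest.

Linear molecule, 5 cuts → 6 fragments:
  265 − 0 = 265 bp
  291 − 265 = 26 bp
  462 − 291 = 171 bp
  558 − 462 = 96 bp
  606 − 558 = 48 bp
  636 − 606 = 30 bp
Sorted largest to smallest: 265, 171, 96, 48, 30, 26 bp.

265, 171, 96, 48, 30, 26 bp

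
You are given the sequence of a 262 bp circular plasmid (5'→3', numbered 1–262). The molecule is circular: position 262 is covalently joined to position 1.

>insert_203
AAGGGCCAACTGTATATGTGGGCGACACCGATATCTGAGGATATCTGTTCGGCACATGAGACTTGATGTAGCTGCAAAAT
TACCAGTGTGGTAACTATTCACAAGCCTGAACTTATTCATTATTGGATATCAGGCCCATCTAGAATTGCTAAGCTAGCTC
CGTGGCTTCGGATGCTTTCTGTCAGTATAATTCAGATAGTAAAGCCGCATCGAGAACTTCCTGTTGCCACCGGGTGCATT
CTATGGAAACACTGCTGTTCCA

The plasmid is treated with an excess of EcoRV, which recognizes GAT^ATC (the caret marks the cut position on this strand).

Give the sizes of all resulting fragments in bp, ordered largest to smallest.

166, 86, 10 bp

EcoRV sites (GATATC) start at positions 30, 40, 126.
EcoRV cuts after base 3 of each site, so after positions 32, 42, 128.
Circular molecule, 3 cuts → 3 fragments:
  33–42 → 10 bp
  43–128 → 86 bp
  129–262 then 1–32 → 134 + 32 = 166 bp
Sorted largest to smallest: 166, 86, 10 bp.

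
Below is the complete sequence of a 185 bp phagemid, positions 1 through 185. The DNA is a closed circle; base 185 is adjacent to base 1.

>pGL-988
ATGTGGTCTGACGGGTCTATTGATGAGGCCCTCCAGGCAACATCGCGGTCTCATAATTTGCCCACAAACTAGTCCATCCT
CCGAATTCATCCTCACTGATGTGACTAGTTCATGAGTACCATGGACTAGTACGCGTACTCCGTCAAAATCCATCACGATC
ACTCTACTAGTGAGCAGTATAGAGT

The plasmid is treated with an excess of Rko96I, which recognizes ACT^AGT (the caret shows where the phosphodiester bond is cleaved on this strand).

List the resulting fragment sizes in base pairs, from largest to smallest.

Rko96I sites (ACTAGT) start at positions 68, 104, 125, 166.
Rko96I cuts after base 3 of each site, so after positions 70, 106, 127, 168.
Circular molecule, 4 cuts → 4 fragments:
  71–106 → 36 bp
  107–127 → 21 bp
  128–168 → 41 bp
  169–185 then 1–70 → 17 + 70 = 87 bp
Sorted largest to smallest: 87, 41, 36, 21 bp.

87, 41, 36, 21 bp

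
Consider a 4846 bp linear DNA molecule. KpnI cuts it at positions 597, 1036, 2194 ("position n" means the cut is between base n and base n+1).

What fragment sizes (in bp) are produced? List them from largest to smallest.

2652, 1158, 597, 439 bp

Linear molecule, 3 cuts → 4 fragments:
  597 − 0 = 597 bp
  1036 − 597 = 439 bp
  2194 − 1036 = 1158 bp
  4846 − 2194 = 2652 bp
Sorted largest to smallest: 2652, 1158, 597, 439 bp.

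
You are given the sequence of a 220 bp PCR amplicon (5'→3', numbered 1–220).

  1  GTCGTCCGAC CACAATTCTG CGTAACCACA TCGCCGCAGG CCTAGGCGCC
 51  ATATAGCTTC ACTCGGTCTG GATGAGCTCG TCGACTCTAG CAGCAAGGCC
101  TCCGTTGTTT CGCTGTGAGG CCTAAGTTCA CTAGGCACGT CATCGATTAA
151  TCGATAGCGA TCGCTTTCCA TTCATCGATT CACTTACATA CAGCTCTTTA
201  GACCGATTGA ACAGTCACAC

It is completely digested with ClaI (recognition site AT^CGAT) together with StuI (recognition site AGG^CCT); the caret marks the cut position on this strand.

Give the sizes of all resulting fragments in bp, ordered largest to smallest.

58, 45, 40, 24, 23, 22, 8 bp

ClaI sites (ATCGAT) start at positions 142, 150, 174.
ClaI cuts after base 2 of each site, so after positions 143, 151, 175.
StuI sites (AGGCCT) start at positions 38, 96, 118.
StuI cuts after base 3 of each site, so after positions 40, 98, 120.
Combined cut positions: 40, 98, 120, 143, 151, 175.
Linear molecule, 6 cuts → 7 fragments:
  1–40 → 40 bp
  41–98 → 58 bp
  99–120 → 22 bp
  121–143 → 23 bp
  144–151 → 8 bp
  152–175 → 24 bp
  176–220 → 45 bp
Sorted largest to smallest: 58, 45, 40, 24, 23, 22, 8 bp.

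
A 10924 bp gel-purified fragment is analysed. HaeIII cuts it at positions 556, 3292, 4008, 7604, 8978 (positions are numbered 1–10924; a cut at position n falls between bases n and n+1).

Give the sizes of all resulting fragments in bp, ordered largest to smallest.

3596, 2736, 1946, 1374, 716, 556 bp

Linear molecule, 5 cuts → 6 fragments:
  556 − 0 = 556 bp
  3292 − 556 = 2736 bp
  4008 − 3292 = 716 bp
  7604 − 4008 = 3596 bp
  8978 − 7604 = 1374 bp
  10924 − 8978 = 1946 bp
Sorted largest to smallest: 3596, 2736, 1946, 1374, 716, 556 bp.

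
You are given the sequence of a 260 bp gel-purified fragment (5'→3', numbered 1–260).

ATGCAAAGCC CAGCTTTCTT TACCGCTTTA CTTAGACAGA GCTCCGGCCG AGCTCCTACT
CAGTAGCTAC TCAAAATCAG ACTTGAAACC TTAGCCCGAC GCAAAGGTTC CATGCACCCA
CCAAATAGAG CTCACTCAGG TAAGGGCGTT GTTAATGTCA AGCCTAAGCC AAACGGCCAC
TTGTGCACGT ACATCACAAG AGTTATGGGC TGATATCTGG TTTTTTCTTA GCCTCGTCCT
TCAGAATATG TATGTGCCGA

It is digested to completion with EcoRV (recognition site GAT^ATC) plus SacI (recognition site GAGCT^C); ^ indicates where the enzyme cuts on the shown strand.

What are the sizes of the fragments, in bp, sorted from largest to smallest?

The EcoRV site (GATATC) starts at position 212.
EcoRV cuts after base 3 of each site, so after position 214.
SacI sites (GAGCTC) start at positions 39, 50, 128.
SacI cuts after base 5 of each site (before the last base), so after positions 43, 54, 132.
Combined cut positions: 43, 54, 132, 214.
Linear molecule, 4 cuts → 5 fragments:
  1–43 → 43 bp
  44–54 → 11 bp
  55–132 → 78 bp
  133–214 → 82 bp
  215–260 → 46 bp
Sorted largest to smallest: 82, 78, 46, 43, 11 bp.

82, 78, 46, 43, 11 bp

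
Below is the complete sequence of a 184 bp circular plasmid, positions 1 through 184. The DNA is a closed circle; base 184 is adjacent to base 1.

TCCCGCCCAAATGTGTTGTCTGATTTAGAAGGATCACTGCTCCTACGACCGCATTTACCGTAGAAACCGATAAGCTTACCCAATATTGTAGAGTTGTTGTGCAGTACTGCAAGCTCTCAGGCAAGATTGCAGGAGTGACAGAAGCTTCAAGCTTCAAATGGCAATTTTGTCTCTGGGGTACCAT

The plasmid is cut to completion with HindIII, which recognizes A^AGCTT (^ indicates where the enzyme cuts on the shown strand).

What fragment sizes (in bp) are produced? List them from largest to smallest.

107, 70, 7 bp

HindIII sites (AAGCTT) start at positions 72, 142, 149.
HindIII cuts after the first base of each site, so after positions 72, 142, 149.
Circular molecule, 3 cuts → 3 fragments:
  73–142 → 70 bp
  143–149 → 7 bp
  150–184 then 1–72 → 35 + 72 = 107 bp
Sorted largest to smallest: 107, 70, 7 bp.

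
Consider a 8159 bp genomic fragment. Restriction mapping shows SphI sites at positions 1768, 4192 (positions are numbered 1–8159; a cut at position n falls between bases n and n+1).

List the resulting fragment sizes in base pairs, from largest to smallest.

Linear molecule, 2 cuts → 3 fragments:
  1768 − 0 = 1768 bp
  4192 − 1768 = 2424 bp
  8159 − 4192 = 3967 bp
Sorted largest to smallest: 3967, 2424, 1768 bp.

3967, 2424, 1768 bp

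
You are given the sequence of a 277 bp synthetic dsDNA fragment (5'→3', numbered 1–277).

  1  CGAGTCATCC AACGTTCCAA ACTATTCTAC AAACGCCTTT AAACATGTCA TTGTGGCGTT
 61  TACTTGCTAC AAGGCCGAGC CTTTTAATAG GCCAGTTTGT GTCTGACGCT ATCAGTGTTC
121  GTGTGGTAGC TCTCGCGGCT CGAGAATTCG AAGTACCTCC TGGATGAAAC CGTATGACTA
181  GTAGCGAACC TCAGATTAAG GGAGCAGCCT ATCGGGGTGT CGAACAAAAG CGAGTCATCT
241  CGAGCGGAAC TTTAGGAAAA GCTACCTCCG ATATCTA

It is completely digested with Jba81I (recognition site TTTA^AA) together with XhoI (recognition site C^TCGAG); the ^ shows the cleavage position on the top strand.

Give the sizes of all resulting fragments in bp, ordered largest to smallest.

100, 98, 41, 38 bp

The Jba81I site (TTTAAA) starts at position 38.
Jba81I cuts after base 4 of each site, so after position 41.
XhoI sites (CTCGAG) start at positions 139, 239.
XhoI cuts after the first base of each site, so after positions 139, 239.
Combined cut positions: 41, 139, 239.
Linear molecule, 3 cuts → 4 fragments:
  1–41 → 41 bp
  42–139 → 98 bp
  140–239 → 100 bp
  240–277 → 38 bp
Sorted largest to smallest: 100, 98, 41, 38 bp.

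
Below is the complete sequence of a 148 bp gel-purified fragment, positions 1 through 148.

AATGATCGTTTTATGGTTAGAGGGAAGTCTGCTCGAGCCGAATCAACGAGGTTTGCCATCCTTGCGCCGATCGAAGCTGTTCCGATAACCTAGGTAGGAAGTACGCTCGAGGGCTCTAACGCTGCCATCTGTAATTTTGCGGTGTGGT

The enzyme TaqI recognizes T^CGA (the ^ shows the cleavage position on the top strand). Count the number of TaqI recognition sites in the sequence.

TCGA occurs starting at positions 33, 71, 107.
TaqI cuts at 3 sites.

3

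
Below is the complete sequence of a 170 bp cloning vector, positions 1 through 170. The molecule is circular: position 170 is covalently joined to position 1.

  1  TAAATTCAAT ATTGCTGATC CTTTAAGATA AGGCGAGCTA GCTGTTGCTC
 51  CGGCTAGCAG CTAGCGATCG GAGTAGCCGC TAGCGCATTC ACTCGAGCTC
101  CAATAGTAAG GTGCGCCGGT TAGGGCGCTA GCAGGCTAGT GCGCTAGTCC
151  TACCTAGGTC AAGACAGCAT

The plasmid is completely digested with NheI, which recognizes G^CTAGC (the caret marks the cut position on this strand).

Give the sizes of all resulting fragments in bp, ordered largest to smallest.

80, 48, 19, 16, 7 bp

NheI sites (GCTAGC) start at positions 37, 53, 60, 79, 127.
NheI cuts after the first base of each site, so after positions 37, 53, 60, 79, 127.
Circular molecule, 5 cuts → 5 fragments:
  38–53 → 16 bp
  54–60 → 7 bp
  61–79 → 19 bp
  80–127 → 48 bp
  128–170 then 1–37 → 43 + 37 = 80 bp
Sorted largest to smallest: 80, 48, 19, 16, 7 bp.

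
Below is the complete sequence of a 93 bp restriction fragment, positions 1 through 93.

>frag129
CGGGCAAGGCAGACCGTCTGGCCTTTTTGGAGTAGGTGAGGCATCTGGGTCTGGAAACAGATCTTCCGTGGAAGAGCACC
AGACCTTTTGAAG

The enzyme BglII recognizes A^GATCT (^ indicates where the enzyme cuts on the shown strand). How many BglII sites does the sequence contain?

AGATCT occurs starting at position 59.
BglII cuts at 1 site.

1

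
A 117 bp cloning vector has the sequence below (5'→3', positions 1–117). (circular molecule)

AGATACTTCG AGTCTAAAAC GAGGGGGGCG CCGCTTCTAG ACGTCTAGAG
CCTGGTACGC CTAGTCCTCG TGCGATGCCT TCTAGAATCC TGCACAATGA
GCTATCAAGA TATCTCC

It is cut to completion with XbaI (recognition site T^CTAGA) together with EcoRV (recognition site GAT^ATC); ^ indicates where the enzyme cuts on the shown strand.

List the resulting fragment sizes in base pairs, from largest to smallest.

XbaI sites (TCTAGA) start at positions 36, 44, 81.
XbaI cuts after the first base of each site, so after positions 36, 44, 81.
The EcoRV site (GATATC) starts at position 109.
EcoRV cuts after base 3 of each site, so after position 111.
Combined cut positions: 36, 44, 81, 111.
Circular molecule, 4 cuts → 4 fragments:
  37–44 → 8 bp
  45–81 → 37 bp
  82–111 → 30 bp
  112–117 then 1–36 → 6 + 36 = 42 bp
Sorted largest to smallest: 42, 37, 30, 8 bp.

42, 37, 30, 8 bp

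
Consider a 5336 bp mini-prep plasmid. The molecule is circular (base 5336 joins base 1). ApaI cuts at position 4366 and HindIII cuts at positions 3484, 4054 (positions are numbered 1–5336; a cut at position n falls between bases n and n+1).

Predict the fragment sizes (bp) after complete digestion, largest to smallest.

4454, 570, 312 bp

Combined cut positions (sorted): 3484, 4054, 4366.
Circular molecule, 3 cuts → 3 fragments:
  4054 − 3484 = 570 bp
  4366 − 4054 = 312 bp
  wrap: 5336 − 4366 + 3484 = 4454 bp
Sorted largest to smallest: 4454, 570, 312 bp.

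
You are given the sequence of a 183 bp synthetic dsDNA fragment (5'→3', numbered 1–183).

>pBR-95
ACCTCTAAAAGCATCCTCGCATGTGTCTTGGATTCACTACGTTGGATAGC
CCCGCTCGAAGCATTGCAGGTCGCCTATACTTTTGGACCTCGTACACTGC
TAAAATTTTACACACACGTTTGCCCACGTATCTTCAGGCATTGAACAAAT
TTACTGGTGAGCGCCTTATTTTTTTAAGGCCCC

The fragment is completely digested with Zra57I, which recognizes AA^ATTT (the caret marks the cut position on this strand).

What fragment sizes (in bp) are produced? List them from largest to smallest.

104, 44, 35 bp

Zra57I sites (AAATTT) start at positions 103, 147.
Zra57I cuts after base 2 of each site, so after positions 104, 148.
Linear molecule, 2 cuts → 3 fragments:
  1–104 → 104 bp
  105–148 → 44 bp
  149–183 → 35 bp
Sorted largest to smallest: 104, 44, 35 bp.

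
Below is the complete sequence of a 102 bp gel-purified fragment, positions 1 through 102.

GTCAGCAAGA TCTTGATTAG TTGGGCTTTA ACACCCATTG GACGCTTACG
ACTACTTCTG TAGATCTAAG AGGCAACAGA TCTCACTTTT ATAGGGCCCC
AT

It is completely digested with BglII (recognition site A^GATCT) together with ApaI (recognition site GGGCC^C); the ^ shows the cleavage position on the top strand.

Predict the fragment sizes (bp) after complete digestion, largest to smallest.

54, 20, 16, 8, 4 bp

BglII sites (AGATCT) start at positions 8, 62, 78.
BglII cuts after the first base of each site, so after positions 8, 62, 78.
The ApaI site (GGGCCC) starts at position 94.
ApaI cuts after base 5 of each site (before the last base), so after position 98.
Combined cut positions: 8, 62, 78, 98.
Linear molecule, 4 cuts → 5 fragments:
  1–8 → 8 bp
  9–62 → 54 bp
  63–78 → 16 bp
  79–98 → 20 bp
  99–102 → 4 bp
Sorted largest to smallest: 54, 20, 16, 8, 4 bp.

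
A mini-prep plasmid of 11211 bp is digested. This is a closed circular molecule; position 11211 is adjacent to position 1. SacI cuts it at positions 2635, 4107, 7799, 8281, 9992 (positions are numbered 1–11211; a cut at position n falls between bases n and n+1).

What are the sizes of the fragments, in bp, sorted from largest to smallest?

3854, 3692, 1711, 1472, 482 bp

Circular molecule, 5 cuts → 5 fragments:
  4107 − 2635 = 1472 bp
  7799 − 4107 = 3692 bp
  8281 − 7799 = 482 bp
  9992 − 8281 = 1711 bp
  wrap: 11211 − 9992 + 2635 = 3854 bp
Sorted largest to smallest: 3854, 3692, 1711, 1472, 482 bp.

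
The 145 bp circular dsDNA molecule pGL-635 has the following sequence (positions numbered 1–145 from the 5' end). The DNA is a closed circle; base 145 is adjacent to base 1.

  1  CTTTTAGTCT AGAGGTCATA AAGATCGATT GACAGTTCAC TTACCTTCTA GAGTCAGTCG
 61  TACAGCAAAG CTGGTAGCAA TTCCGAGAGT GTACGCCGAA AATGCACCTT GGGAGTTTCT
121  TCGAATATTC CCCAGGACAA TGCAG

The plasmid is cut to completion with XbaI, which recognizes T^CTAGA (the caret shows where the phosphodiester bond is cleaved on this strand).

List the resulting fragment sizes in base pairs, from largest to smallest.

XbaI sites (TCTAGA) start at positions 8, 47.
XbaI cuts after the first base of each site, so after positions 8, 47.
Circular molecule, 2 cuts → 2 fragments:
  9–47 → 39 bp
  48–145 then 1–8 → 98 + 8 = 106 bp
Sorted largest to smallest: 106, 39 bp.

106, 39 bp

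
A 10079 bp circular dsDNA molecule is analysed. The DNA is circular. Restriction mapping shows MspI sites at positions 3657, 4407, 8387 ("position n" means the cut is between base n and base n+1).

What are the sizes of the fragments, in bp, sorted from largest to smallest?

Circular molecule, 3 cuts → 3 fragments:
  4407 − 3657 = 750 bp
  8387 − 4407 = 3980 bp
  wrap: 10079 − 8387 + 3657 = 5349 bp
Sorted largest to smallest: 5349, 3980, 750 bp.

5349, 3980, 750 bp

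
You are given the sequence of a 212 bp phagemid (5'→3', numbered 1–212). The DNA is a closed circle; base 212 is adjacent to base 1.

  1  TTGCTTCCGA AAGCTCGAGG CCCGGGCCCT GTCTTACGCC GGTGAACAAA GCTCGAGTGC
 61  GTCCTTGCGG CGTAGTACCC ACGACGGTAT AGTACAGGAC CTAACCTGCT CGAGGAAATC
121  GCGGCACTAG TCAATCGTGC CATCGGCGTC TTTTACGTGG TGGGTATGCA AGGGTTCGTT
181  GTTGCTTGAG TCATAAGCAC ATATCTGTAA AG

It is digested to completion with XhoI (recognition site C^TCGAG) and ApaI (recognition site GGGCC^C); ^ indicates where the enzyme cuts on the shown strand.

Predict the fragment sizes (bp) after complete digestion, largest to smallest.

117, 57, 24, 14 bp

XhoI sites (CTCGAG) start at positions 14, 52, 109.
XhoI cuts after the first base of each site, so after positions 14, 52, 109.
The ApaI site (GGGCCC) starts at position 24.
ApaI cuts after base 5 of each site (before the last base), so after position 28.
Combined cut positions: 14, 28, 52, 109.
Circular molecule, 4 cuts → 4 fragments:
  15–28 → 14 bp
  29–52 → 24 bp
  53–109 → 57 bp
  110–212 then 1–14 → 103 + 14 = 117 bp
Sorted largest to smallest: 117, 57, 24, 14 bp.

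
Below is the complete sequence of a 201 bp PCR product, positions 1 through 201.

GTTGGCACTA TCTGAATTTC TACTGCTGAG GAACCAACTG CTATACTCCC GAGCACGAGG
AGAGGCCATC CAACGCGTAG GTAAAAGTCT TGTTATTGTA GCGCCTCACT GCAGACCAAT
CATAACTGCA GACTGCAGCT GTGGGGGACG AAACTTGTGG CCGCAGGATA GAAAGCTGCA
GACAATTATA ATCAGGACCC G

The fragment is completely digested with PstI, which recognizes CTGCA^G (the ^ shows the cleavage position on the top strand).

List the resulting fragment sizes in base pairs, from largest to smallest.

PstI sites (CTGCAG) start at positions 109, 126, 133, 176.
PstI cuts after base 5 of each site (before the last base), so after positions 113, 130, 137, 180.
Linear molecule, 4 cuts → 5 fragments:
  1–113 → 113 bp
  114–130 → 17 bp
  131–137 → 7 bp
  138–180 → 43 bp
  181–201 → 21 bp
Sorted largest to smallest: 113, 43, 21, 17, 7 bp.

113, 43, 21, 17, 7 bp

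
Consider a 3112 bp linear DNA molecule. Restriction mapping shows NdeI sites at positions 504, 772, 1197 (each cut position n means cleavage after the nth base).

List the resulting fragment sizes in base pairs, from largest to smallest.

1915, 504, 425, 268 bp

Linear molecule, 3 cuts → 4 fragments:
  504 − 0 = 504 bp
  772 − 504 = 268 bp
  1197 − 772 = 425 bp
  3112 − 1197 = 1915 bp
Sorted largest to smallest: 1915, 504, 425, 268 bp.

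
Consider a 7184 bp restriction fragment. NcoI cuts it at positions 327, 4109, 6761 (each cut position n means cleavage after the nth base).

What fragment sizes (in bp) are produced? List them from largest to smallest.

Linear molecule, 3 cuts → 4 fragments:
  327 − 0 = 327 bp
  4109 − 327 = 3782 bp
  6761 − 4109 = 2652 bp
  7184 − 6761 = 423 bp
Sorted largest to smallest: 3782, 2652, 423, 327 bp.

3782, 2652, 423, 327 bp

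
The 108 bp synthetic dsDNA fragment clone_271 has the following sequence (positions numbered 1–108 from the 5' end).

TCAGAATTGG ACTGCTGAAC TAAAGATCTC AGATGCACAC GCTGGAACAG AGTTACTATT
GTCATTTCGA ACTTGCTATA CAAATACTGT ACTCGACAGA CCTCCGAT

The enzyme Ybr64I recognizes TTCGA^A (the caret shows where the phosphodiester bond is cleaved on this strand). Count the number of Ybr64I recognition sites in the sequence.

TTCGAA occurs starting at position 66.
Ybr64I cuts at 1 site.

1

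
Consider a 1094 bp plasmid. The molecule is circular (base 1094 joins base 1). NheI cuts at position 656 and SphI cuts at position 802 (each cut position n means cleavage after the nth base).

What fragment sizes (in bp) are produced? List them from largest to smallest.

948, 146 bp

Combined cut positions (sorted): 656, 802.
Circular molecule, 2 cuts → 2 fragments:
  802 − 656 = 146 bp
  wrap: 1094 − 802 + 656 = 948 bp
Sorted largest to smallest: 948, 146 bp.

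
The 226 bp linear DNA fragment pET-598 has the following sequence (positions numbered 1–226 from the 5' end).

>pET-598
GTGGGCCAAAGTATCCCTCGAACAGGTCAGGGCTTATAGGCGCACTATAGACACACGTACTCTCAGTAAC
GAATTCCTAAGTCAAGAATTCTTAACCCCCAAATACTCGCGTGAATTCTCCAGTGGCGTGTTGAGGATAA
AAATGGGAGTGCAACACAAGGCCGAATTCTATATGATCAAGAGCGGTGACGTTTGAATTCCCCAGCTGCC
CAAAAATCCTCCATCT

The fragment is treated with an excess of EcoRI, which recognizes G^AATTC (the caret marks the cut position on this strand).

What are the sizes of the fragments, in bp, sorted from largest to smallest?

EcoRI sites (GAATTC) start at positions 71, 86, 113, 164, 195.
EcoRI cuts after the first base of each site, so after positions 71, 86, 113, 164, 195.
Linear molecule, 5 cuts → 6 fragments:
  1–71 → 71 bp
  72–86 → 15 bp
  87–113 → 27 bp
  114–164 → 51 bp
  165–195 → 31 bp
  196–226 → 31 bp
Sorted largest to smallest: 71, 51, 31, 31, 27, 15 bp.

71, 51, 31, 31, 27, 15 bp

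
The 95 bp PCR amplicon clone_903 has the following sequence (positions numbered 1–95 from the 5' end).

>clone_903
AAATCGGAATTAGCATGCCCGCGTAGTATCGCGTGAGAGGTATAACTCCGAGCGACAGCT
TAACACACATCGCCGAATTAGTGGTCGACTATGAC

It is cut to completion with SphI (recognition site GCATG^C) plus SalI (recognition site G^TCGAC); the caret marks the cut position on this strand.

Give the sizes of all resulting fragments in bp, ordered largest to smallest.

67, 17, 11 bp

The SphI site (GCATGC) starts at position 13.
SphI cuts after base 5 of each site (before the last base), so after position 17.
The SalI site (GTCGAC) starts at position 84.
SalI cuts after the first base of each site, so after position 84.
Combined cut positions: 17, 84.
Linear molecule, 2 cuts → 3 fragments:
  1–17 → 17 bp
  18–84 → 67 bp
  85–95 → 11 bp
Sorted largest to smallest: 67, 17, 11 bp.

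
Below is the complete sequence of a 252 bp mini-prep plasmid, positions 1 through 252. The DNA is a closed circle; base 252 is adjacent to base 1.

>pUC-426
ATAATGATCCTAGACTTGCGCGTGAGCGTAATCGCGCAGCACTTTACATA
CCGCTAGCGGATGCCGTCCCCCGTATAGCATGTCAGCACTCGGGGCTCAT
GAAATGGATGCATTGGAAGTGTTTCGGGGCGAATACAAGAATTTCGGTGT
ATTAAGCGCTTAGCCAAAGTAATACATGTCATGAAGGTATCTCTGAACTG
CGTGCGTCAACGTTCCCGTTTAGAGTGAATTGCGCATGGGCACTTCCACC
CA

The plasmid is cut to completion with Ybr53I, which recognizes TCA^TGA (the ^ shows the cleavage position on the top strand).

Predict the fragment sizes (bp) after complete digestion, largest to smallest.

Ybr53I sites (TCATGA) start at positions 97, 179.
Ybr53I cuts after base 3 of each site, so after positions 99, 181.
Circular molecule, 2 cuts → 2 fragments:
  100–181 → 82 bp
  182–252 then 1–99 → 71 + 99 = 170 bp
Sorted largest to smallest: 170, 82 bp.

170, 82 bp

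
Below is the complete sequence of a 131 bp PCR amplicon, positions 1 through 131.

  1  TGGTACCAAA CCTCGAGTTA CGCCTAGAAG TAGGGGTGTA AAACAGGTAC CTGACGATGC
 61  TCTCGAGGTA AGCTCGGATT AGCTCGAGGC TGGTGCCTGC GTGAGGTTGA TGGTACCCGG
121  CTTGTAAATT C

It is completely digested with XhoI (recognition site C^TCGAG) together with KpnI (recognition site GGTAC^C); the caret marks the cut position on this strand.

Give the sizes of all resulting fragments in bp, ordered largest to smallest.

38, 33, 21, 15, 12, 6, 6 bp

XhoI sites (CTCGAG) start at positions 12, 62, 83.
XhoI cuts after the first base of each site, so after positions 12, 62, 83.
KpnI sites (GGTACC) start at positions 2, 46, 112.
KpnI cuts after base 5 of each site (before the last base), so after positions 6, 50, 116.
Combined cut positions: 6, 12, 50, 62, 83, 116.
Linear molecule, 6 cuts → 7 fragments:
  1–6 → 6 bp
  7–12 → 6 bp
  13–50 → 38 bp
  51–62 → 12 bp
  63–83 → 21 bp
  84–116 → 33 bp
  117–131 → 15 bp
Sorted largest to smallest: 38, 33, 21, 15, 12, 6, 6 bp.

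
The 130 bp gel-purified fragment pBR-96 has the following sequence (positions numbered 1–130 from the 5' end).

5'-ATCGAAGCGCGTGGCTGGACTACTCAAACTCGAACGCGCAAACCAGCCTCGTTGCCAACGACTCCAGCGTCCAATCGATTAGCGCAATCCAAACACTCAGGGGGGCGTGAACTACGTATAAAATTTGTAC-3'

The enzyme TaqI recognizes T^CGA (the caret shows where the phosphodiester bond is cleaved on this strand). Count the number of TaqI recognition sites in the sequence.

3

TCGA occurs starting at positions 2, 30, 75.
TaqI cuts at 3 sites.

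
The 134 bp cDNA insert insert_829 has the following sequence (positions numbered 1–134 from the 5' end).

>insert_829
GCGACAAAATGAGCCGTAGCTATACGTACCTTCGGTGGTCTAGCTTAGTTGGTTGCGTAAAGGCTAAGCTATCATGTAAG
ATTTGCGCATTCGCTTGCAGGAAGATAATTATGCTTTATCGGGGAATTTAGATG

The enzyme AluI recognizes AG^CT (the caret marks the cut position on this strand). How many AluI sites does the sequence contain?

3

AGCT occurs starting at positions 18, 42, 67.
AluI cuts at 3 sites.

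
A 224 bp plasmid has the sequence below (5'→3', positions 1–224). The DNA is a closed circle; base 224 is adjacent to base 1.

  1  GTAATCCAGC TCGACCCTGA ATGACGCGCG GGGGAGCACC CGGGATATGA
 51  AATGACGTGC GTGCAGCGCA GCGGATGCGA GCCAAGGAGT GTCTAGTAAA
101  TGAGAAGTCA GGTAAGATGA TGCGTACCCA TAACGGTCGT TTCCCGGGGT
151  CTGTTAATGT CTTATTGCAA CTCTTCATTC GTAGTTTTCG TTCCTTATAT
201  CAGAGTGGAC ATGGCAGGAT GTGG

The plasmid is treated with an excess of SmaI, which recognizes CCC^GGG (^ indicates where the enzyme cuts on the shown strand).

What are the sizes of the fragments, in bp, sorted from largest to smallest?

120, 104 bp

SmaI sites (CCCGGG) start at positions 39, 143.
SmaI cuts after base 3 of each site, so after positions 41, 145.
Circular molecule, 2 cuts → 2 fragments:
  42–145 → 104 bp
  146–224 then 1–41 → 79 + 41 = 120 bp
Sorted largest to smallest: 120, 104 bp.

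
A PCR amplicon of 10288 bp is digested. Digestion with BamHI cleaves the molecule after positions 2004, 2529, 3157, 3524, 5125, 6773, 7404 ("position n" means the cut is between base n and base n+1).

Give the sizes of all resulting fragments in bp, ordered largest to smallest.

Linear molecule, 7 cuts → 8 fragments:
  2004 − 0 = 2004 bp
  2529 − 2004 = 525 bp
  3157 − 2529 = 628 bp
  3524 − 3157 = 367 bp
  5125 − 3524 = 1601 bp
  6773 − 5125 = 1648 bp
  7404 − 6773 = 631 bp
  10288 − 7404 = 2884 bp
Sorted largest to smallest: 2884, 2004, 1648, 1601, 631, 628, 525, 367 bp.

2884, 2004, 1648, 1601, 631, 628, 525, 367 bp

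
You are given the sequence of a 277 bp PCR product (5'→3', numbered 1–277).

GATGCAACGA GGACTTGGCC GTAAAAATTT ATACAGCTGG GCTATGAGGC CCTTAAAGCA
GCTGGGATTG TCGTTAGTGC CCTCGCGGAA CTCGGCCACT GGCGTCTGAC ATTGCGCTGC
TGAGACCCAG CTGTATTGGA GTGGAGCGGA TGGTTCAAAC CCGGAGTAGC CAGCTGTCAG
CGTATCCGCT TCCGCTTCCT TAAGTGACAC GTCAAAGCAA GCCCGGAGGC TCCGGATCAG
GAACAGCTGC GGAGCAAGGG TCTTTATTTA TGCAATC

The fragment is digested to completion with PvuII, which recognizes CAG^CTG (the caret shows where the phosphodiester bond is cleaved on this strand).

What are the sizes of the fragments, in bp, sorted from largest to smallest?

PvuII sites (CAGCTG) start at positions 34, 59, 128, 171, 244.
PvuII cuts after base 3 of each site, so after positions 36, 61, 130, 173, 246.
Linear molecule, 5 cuts → 6 fragments:
  1–36 → 36 bp
  37–61 → 25 bp
  62–130 → 69 bp
  131–173 → 43 bp
  174–246 → 73 bp
  247–277 → 31 bp
Sorted largest to smallest: 73, 69, 43, 36, 31, 25 bp.

73, 69, 43, 36, 31, 25 bp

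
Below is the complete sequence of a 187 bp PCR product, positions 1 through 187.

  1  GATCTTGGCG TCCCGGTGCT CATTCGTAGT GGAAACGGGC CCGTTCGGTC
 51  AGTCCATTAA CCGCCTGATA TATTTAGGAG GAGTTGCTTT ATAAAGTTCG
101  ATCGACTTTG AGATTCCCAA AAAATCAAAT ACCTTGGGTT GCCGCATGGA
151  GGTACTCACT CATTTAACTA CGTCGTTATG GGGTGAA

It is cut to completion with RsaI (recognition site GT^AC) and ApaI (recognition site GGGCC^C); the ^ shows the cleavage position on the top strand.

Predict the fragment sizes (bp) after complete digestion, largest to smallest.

112, 41, 34 bp

The RsaI site (GTAC) starts at position 152.
RsaI cuts after base 2 of each site, so after position 153.
The ApaI site (GGGCCC) starts at position 37.
ApaI cuts after base 5 of each site (before the last base), so after position 41.
Combined cut positions: 41, 153.
Linear molecule, 2 cuts → 3 fragments:
  1–41 → 41 bp
  42–153 → 112 bp
  154–187 → 34 bp
Sorted largest to smallest: 112, 41, 34 bp.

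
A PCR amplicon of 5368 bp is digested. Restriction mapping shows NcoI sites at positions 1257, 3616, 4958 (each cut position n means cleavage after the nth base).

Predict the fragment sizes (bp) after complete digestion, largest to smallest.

2359, 1342, 1257, 410 bp

Linear molecule, 3 cuts → 4 fragments:
  1257 − 0 = 1257 bp
  3616 − 1257 = 2359 bp
  4958 − 3616 = 1342 bp
  5368 − 4958 = 410 bp
Sorted largest to smallest: 2359, 1342, 1257, 410 bp.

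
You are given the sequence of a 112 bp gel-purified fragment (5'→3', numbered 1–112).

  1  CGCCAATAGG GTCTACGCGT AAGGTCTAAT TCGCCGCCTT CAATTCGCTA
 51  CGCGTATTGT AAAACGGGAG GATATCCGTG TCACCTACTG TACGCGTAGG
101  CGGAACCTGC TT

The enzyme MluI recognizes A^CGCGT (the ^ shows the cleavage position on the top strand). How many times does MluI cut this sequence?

3

ACGCGT occurs starting at positions 15, 50, 92.
MluI cuts at 3 sites.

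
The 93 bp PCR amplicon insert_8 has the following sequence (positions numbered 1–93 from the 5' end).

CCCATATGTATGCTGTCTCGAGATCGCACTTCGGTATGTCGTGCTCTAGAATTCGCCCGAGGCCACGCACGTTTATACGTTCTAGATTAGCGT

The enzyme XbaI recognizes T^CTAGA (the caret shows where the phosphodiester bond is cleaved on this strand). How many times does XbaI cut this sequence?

TCTAGA occurs starting at positions 45, 81.
XbaI cuts at 2 sites.

2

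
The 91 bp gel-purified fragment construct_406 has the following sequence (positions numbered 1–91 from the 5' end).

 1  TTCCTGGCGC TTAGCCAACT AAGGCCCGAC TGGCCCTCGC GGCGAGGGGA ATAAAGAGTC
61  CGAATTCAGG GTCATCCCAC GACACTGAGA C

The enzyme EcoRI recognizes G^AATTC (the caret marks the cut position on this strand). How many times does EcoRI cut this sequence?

1

GAATTC occurs starting at position 62.
EcoRI cuts at 1 site.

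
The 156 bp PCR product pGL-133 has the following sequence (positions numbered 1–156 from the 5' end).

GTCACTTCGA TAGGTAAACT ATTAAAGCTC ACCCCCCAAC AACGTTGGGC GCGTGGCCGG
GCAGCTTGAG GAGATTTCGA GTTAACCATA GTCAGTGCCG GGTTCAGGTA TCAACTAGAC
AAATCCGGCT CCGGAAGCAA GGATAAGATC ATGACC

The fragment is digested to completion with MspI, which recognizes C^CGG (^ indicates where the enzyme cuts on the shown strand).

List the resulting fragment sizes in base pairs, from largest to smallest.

57, 41, 27, 25, 6 bp

MspI sites (CCGG) start at positions 57, 98, 125, 131.
MspI cuts after the first base of each site, so after positions 57, 98, 125, 131.
Linear molecule, 4 cuts → 5 fragments:
  1–57 → 57 bp
  58–98 → 41 bp
  99–125 → 27 bp
  126–131 → 6 bp
  132–156 → 25 bp
Sorted largest to smallest: 57, 41, 27, 25, 6 bp.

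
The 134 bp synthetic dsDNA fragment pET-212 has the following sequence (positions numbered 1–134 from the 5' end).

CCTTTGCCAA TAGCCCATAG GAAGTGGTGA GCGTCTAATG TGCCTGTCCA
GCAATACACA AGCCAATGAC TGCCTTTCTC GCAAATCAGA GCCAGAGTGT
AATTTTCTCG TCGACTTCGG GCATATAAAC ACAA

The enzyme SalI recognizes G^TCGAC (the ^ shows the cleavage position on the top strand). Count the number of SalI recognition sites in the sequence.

1

GTCGAC occurs starting at position 110.
SalI cuts at 1 site.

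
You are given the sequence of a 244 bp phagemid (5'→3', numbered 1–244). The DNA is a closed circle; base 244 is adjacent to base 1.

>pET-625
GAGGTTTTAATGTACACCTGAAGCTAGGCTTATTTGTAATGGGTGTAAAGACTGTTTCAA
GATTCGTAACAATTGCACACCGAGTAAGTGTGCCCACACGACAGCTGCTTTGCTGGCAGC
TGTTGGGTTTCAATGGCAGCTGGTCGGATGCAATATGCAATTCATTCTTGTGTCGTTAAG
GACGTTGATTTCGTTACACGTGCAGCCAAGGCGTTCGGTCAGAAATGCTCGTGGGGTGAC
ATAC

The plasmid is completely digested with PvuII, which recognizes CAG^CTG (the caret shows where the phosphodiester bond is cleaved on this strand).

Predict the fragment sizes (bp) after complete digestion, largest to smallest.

209, 20, 15 bp

PvuII sites (CAGCTG) start at positions 102, 117, 137.
PvuII cuts after base 3 of each site, so after positions 104, 119, 139.
Circular molecule, 3 cuts → 3 fragments:
  105–119 → 15 bp
  120–139 → 20 bp
  140–244 then 1–104 → 105 + 104 = 209 bp
Sorted largest to smallest: 209, 20, 15 bp.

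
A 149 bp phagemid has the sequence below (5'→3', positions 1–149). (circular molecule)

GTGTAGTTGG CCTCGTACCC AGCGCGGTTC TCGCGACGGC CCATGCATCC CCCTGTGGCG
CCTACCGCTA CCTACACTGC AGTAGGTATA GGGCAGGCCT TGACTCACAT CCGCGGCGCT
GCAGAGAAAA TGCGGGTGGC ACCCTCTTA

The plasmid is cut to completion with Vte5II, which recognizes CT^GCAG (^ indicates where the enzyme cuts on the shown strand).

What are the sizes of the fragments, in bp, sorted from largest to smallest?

Vte5II sites (CTGCAG) start at positions 77, 119.
Vte5II cuts after base 2 of each site, so after positions 78, 120.
Circular molecule, 2 cuts → 2 fragments:
  79–120 → 42 bp
  121–149 then 1–78 → 29 + 78 = 107 bp
Sorted largest to smallest: 107, 42 bp.

107, 42 bp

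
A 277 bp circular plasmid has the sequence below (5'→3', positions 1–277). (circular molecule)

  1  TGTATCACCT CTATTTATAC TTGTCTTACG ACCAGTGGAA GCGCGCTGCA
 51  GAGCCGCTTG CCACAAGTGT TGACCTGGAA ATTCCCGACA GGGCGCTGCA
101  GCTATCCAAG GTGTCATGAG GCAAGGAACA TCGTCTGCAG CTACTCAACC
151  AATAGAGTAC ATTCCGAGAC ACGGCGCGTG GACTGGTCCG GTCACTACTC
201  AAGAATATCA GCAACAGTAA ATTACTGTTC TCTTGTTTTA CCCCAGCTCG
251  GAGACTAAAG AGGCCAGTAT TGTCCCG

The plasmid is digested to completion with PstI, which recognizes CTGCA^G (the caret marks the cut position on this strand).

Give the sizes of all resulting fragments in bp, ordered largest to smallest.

188, 50, 39 bp

PstI sites (CTGCAG) start at positions 46, 96, 135.
PstI cuts after base 5 of each site (before the last base), so after positions 50, 100, 139.
Circular molecule, 3 cuts → 3 fragments:
  51–100 → 50 bp
  101–139 → 39 bp
  140–277 then 1–50 → 138 + 50 = 188 bp
Sorted largest to smallest: 188, 50, 39 bp.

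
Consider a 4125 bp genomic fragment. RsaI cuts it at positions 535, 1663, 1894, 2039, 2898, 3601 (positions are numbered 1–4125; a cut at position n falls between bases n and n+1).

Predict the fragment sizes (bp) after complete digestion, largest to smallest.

Linear molecule, 6 cuts → 7 fragments:
  535 − 0 = 535 bp
  1663 − 535 = 1128 bp
  1894 − 1663 = 231 bp
  2039 − 1894 = 145 bp
  2898 − 2039 = 859 bp
  3601 − 2898 = 703 bp
  4125 − 3601 = 524 bp
Sorted largest to smallest: 1128, 859, 703, 535, 524, 231, 145 bp.

1128, 859, 703, 535, 524, 231, 145 bp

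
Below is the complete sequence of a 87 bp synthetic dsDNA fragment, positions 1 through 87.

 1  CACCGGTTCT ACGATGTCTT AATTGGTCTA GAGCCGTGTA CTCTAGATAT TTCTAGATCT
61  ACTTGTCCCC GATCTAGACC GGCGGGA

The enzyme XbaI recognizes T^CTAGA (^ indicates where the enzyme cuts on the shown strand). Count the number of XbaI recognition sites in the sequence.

TCTAGA occurs starting at positions 27, 42, 52, 73.
XbaI cuts at 4 sites.

4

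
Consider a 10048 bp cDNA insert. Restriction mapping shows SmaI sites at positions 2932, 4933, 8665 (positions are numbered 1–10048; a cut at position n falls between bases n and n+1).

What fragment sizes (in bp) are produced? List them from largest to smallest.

Linear molecule, 3 cuts → 4 fragments:
  2932 − 0 = 2932 bp
  4933 − 2932 = 2001 bp
  8665 − 4933 = 3732 bp
  10048 − 8665 = 1383 bp
Sorted largest to smallest: 3732, 2932, 2001, 1383 bp.

3732, 2932, 2001, 1383 bp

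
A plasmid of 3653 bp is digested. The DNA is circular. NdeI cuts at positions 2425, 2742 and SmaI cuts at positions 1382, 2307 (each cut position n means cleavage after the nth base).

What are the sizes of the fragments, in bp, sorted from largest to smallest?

2293, 925, 317, 118 bp

Combined cut positions (sorted): 1382, 2307, 2425, 2742.
Circular molecule, 4 cuts → 4 fragments:
  2307 − 1382 = 925 bp
  2425 − 2307 = 118 bp
  2742 − 2425 = 317 bp
  wrap: 3653 − 2742 + 1382 = 2293 bp
Sorted largest to smallest: 2293, 925, 317, 118 bp.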